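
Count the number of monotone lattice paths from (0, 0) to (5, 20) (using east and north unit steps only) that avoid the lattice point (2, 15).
Number of paths = 45514

Total paths from (0, 0) to (5, 20): C(25, 5) = 53130. Paths through (2, 15): (paths (0, 0) → (2, 15)) × (paths (2, 15) → (5, 20)) = C(17, 2) · C(8, 3) = 136 · 56 = 7616. Avoidance count = 53130 − 7616 = 45514.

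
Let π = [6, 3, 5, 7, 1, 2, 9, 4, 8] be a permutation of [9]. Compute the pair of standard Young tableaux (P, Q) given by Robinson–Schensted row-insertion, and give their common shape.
P = [1, 2, 4, 8] / [3, 5, 7, 9] / [6];  Q = [1, 3, 4, 7] / [2, 6, 8, 9] / [5];  common shape = (4, 4, 1)

Row-insert the values π_1, π_2, … into P one at a time, bumping the leftmost entry strictly greater than the inserted value down to the next row. The recording tableau Q records, in position (i, j), the step at which that cell was added to P.
  Insert 6 (step 1): P = [6];  Q = [1]
  Insert 3 (step 2): P = [3] / [6];  Q = [1] / [2]
  Insert 5 (step 3): P = [3, 5] / [6];  Q = [1, 3] / [2]
  Insert 7 (step 4): P = [3, 5, 7] / [6];  Q = [1, 3, 4] / [2]
  Insert 1 (step 5): P = [1, 5, 7] / [3] / [6];  Q = [1, 3, 4] / [2] / [5]
  Insert 2 (step 6): P = [1, 2, 7] / [3, 5] / [6];  Q = [1, 3, 4] / [2, 6] / [5]
  Insert 9 (step 7): P = [1, 2, 7, 9] / [3, 5] / [6];  Q = [1, 3, 4, 7] / [2, 6] / [5]
  Insert 4 (step 8): P = [1, 2, 4, 9] / [3, 5, 7] / [6];  Q = [1, 3, 4, 7] / [2, 6, 8] / [5]
  Insert 8 (step 9): P = [1, 2, 4, 8] / [3, 5, 7, 9] / [6];  Q = [1, 3, 4, 7] / [2, 6, 8, 9] / [5]
Final shape: (4, 4, 1).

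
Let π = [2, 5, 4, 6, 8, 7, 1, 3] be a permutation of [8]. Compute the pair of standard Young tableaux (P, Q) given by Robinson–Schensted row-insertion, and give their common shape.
P = [1, 3, 6, 7] / [2, 4] / [5, 8];  Q = [1, 2, 4, 5] / [3, 6] / [7, 8];  common shape = (4, 2, 2)

Row-insert the values π_1, π_2, … into P one at a time, bumping the leftmost entry strictly greater than the inserted value down to the next row. The recording tableau Q records, in position (i, j), the step at which that cell was added to P.
  Insert 2 (step 1): P = [2];  Q = [1]
  Insert 5 (step 2): P = [2, 5];  Q = [1, 2]
  Insert 4 (step 3): P = [2, 4] / [5];  Q = [1, 2] / [3]
  Insert 6 (step 4): P = [2, 4, 6] / [5];  Q = [1, 2, 4] / [3]
  Insert 8 (step 5): P = [2, 4, 6, 8] / [5];  Q = [1, 2, 4, 5] / [3]
  Insert 7 (step 6): P = [2, 4, 6, 7] / [5, 8];  Q = [1, 2, 4, 5] / [3, 6]
  Insert 1 (step 7): P = [1, 4, 6, 7] / [2, 8] / [5];  Q = [1, 2, 4, 5] / [3, 6] / [7]
  Insert 3 (step 8): P = [1, 3, 6, 7] / [2, 4] / [5, 8];  Q = [1, 2, 4, 5] / [3, 6] / [7, 8]
Final shape: (4, 2, 2).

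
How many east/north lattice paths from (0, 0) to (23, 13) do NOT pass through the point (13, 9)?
Number of paths = 1812872180

Total paths from (0, 0) to (23, 13): C(36, 23) = 2310789600. Paths through (13, 9): (paths (0, 0) → (13, 9)) × (paths (13, 9) → (23, 13)) = C(22, 13) · C(14, 10) = 497420 · 1001 = 497917420. Avoidance count = 2310789600 − 497917420 = 1812872180.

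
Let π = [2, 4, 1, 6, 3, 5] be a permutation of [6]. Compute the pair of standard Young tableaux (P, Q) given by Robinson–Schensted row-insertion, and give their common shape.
P = [1, 3, 5] / [2, 4, 6];  Q = [1, 2, 4] / [3, 5, 6];  common shape = (3, 3)

Row-insert the values π_1, π_2, … into P one at a time, bumping the leftmost entry strictly greater than the inserted value down to the next row. The recording tableau Q records, in position (i, j), the step at which that cell was added to P.
  Insert 2 (step 1): P = [2];  Q = [1]
  Insert 4 (step 2): P = [2, 4];  Q = [1, 2]
  Insert 1 (step 3): P = [1, 4] / [2];  Q = [1, 2] / [3]
  Insert 6 (step 4): P = [1, 4, 6] / [2];  Q = [1, 2, 4] / [3]
  Insert 3 (step 5): P = [1, 3, 6] / [2, 4];  Q = [1, 2, 4] / [3, 5]
  Insert 5 (step 6): P = [1, 3, 5] / [2, 4, 6];  Q = [1, 2, 4] / [3, 5, 6]
Final shape: (3, 3).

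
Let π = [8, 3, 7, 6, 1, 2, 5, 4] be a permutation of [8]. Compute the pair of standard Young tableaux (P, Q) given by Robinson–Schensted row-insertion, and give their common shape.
P = [1, 2, 4] / [3, 5] / [6] / [7] / [8];  Q = [1, 3, 7] / [2, 6] / [4] / [5] / [8];  common shape = (3, 2, 1, 1, 1)

Row-insert the values π_1, π_2, … into P one at a time, bumping the leftmost entry strictly greater than the inserted value down to the next row. The recording tableau Q records, in position (i, j), the step at which that cell was added to P.
  Insert 8 (step 1): P = [8];  Q = [1]
  Insert 3 (step 2): P = [3] / [8];  Q = [1] / [2]
  Insert 7 (step 3): P = [3, 7] / [8];  Q = [1, 3] / [2]
  Insert 6 (step 4): P = [3, 6] / [7] / [8];  Q = [1, 3] / [2] / [4]
  Insert 1 (step 5): P = [1, 6] / [3] / [7] / [8];  Q = [1, 3] / [2] / [4] / [5]
  Insert 2 (step 6): P = [1, 2] / [3, 6] / [7] / [8];  Q = [1, 3] / [2, 6] / [4] / [5]
  Insert 5 (step 7): P = [1, 2, 5] / [3, 6] / [7] / [8];  Q = [1, 3, 7] / [2, 6] / [4] / [5]
  Insert 4 (step 8): P = [1, 2, 4] / [3, 5] / [6] / [7] / [8];  Q = [1, 3, 7] / [2, 6] / [4] / [5] / [8]
Final shape: (3, 2, 1, 1, 1).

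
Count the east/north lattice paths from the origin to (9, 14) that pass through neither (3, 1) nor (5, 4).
Number of paths = 622576

Inclusion–exclusion. Total paths: C(23, 9) = 817190. Through P₁: C(4, 3)·C(19, 6) = 108528. Through P₂: C(9, 5)·C(14, 4) = 126126. Since P₁ is strictly southwest of P₂, a monotone path through both must visit P₁ then P₂; paths through both = C(4, 3)·C(5, 2)·C(14, 4) = 40040. Avoid both = 817190 − 108528 − 126126 + 40040 = 622576.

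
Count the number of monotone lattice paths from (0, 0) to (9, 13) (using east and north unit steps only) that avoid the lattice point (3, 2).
Number of paths = 373660

Total paths from (0, 0) to (9, 13): C(22, 9) = 497420. Paths through (3, 2): (paths (0, 0) → (3, 2)) × (paths (3, 2) → (9, 13)) = C(5, 3) · C(17, 6) = 10 · 12376 = 123760. Avoidance count = 497420 − 123760 = 373660.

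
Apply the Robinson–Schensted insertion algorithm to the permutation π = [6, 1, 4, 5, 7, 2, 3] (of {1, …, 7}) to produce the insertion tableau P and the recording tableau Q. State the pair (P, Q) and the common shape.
P = [1, 2, 3, 7] / [4, 5] / [6];  Q = [1, 3, 4, 5] / [2, 7] / [6];  common shape = (4, 2, 1)

Row-insert the values π_1, π_2, … into P one at a time, bumping the leftmost entry strictly greater than the inserted value down to the next row. The recording tableau Q records, in position (i, j), the step at which that cell was added to P.
  Insert 6 (step 1): P = [6];  Q = [1]
  Insert 1 (step 2): P = [1] / [6];  Q = [1] / [2]
  Insert 4 (step 3): P = [1, 4] / [6];  Q = [1, 3] / [2]
  Insert 5 (step 4): P = [1, 4, 5] / [6];  Q = [1, 3, 4] / [2]
  Insert 7 (step 5): P = [1, 4, 5, 7] / [6];  Q = [1, 3, 4, 5] / [2]
  Insert 2 (step 6): P = [1, 2, 5, 7] / [4] / [6];  Q = [1, 3, 4, 5] / [2] / [6]
  Insert 3 (step 7): P = [1, 2, 3, 7] / [4, 5] / [6];  Q = [1, 3, 4, 5] / [2, 7] / [6]
Final shape: (4, 2, 1).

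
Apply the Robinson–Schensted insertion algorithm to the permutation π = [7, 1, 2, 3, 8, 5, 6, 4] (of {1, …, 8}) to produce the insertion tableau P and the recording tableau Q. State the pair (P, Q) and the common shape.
P = [1, 2, 3, 4, 6] / [5, 8] / [7];  Q = [1, 3, 4, 5, 7] / [2, 6] / [8];  common shape = (5, 2, 1)

Row-insert the values π_1, π_2, … into P one at a time, bumping the leftmost entry strictly greater than the inserted value down to the next row. The recording tableau Q records, in position (i, j), the step at which that cell was added to P.
  Insert 7 (step 1): P = [7];  Q = [1]
  Insert 1 (step 2): P = [1] / [7];  Q = [1] / [2]
  Insert 2 (step 3): P = [1, 2] / [7];  Q = [1, 3] / [2]
  Insert 3 (step 4): P = [1, 2, 3] / [7];  Q = [1, 3, 4] / [2]
  Insert 8 (step 5): P = [1, 2, 3, 8] / [7];  Q = [1, 3, 4, 5] / [2]
  Insert 5 (step 6): P = [1, 2, 3, 5] / [7, 8];  Q = [1, 3, 4, 5] / [2, 6]
  Insert 6 (step 7): P = [1, 2, 3, 5, 6] / [7, 8];  Q = [1, 3, 4, 5, 7] / [2, 6]
  Insert 4 (step 8): P = [1, 2, 3, 4, 6] / [5, 8] / [7];  Q = [1, 3, 4, 5, 7] / [2, 6] / [8]
Final shape: (5, 2, 1).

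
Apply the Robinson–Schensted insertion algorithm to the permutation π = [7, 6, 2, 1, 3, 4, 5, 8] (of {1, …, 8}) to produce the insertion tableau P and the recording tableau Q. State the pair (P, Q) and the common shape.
P = [1, 3, 4, 5, 8] / [2] / [6] / [7];  Q = [1, 5, 6, 7, 8] / [2] / [3] / [4];  common shape = (5, 1, 1, 1)

Row-insert the values π_1, π_2, … into P one at a time, bumping the leftmost entry strictly greater than the inserted value down to the next row. The recording tableau Q records, in position (i, j), the step at which that cell was added to P.
  Insert 7 (step 1): P = [7];  Q = [1]
  Insert 6 (step 2): P = [6] / [7];  Q = [1] / [2]
  Insert 2 (step 3): P = [2] / [6] / [7];  Q = [1] / [2] / [3]
  Insert 1 (step 4): P = [1] / [2] / [6] / [7];  Q = [1] / [2] / [3] / [4]
  Insert 3 (step 5): P = [1, 3] / [2] / [6] / [7];  Q = [1, 5] / [2] / [3] / [4]
  Insert 4 (step 6): P = [1, 3, 4] / [2] / [6] / [7];  Q = [1, 5, 6] / [2] / [3] / [4]
  Insert 5 (step 7): P = [1, 3, 4, 5] / [2] / [6] / [7];  Q = [1, 5, 6, 7] / [2] / [3] / [4]
  Insert 8 (step 8): P = [1, 3, 4, 5, 8] / [2] / [6] / [7];  Q = [1, 5, 6, 7, 8] / [2] / [3] / [4]
Final shape: (5, 1, 1, 1).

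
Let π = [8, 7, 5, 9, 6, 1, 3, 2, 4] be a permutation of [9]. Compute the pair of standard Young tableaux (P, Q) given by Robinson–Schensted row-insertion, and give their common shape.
P = [1, 2, 4] / [3, 6] / [5, 9] / [7] / [8];  Q = [1, 4, 9] / [2, 5] / [3, 7] / [6] / [8];  common shape = (3, 2, 2, 1, 1)

Row-insert the values π_1, π_2, … into P one at a time, bumping the leftmost entry strictly greater than the inserted value down to the next row. The recording tableau Q records, in position (i, j), the step at which that cell was added to P.
  Insert 8 (step 1): P = [8];  Q = [1]
  Insert 7 (step 2): P = [7] / [8];  Q = [1] / [2]
  Insert 5 (step 3): P = [5] / [7] / [8];  Q = [1] / [2] / [3]
  Insert 9 (step 4): P = [5, 9] / [7] / [8];  Q = [1, 4] / [2] / [3]
  Insert 6 (step 5): P = [5, 6] / [7, 9] / [8];  Q = [1, 4] / [2, 5] / [3]
  Insert 1 (step 6): P = [1, 6] / [5, 9] / [7] / [8];  Q = [1, 4] / [2, 5] / [3] / [6]
  Insert 3 (step 7): P = [1, 3] / [5, 6] / [7, 9] / [8];  Q = [1, 4] / [2, 5] / [3, 7] / [6]
  Insert 2 (step 8): P = [1, 2] / [3, 6] / [5, 9] / [7] / [8];  Q = [1, 4] / [2, 5] / [3, 7] / [6] / [8]
  Insert 4 (step 9): P = [1, 2, 4] / [3, 6] / [5, 9] / [7] / [8];  Q = [1, 4, 9] / [2, 5] / [3, 7] / [6] / [8]
Final shape: (3, 2, 2, 1, 1).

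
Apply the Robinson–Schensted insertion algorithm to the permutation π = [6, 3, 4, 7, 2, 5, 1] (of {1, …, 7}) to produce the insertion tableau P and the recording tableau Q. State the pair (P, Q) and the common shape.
P = [1, 4, 5] / [2, 7] / [3] / [6];  Q = [1, 3, 4] / [2, 6] / [5] / [7];  common shape = (3, 2, 1, 1)

Row-insert the values π_1, π_2, … into P one at a time, bumping the leftmost entry strictly greater than the inserted value down to the next row. The recording tableau Q records, in position (i, j), the step at which that cell was added to P.
  Insert 6 (step 1): P = [6];  Q = [1]
  Insert 3 (step 2): P = [3] / [6];  Q = [1] / [2]
  Insert 4 (step 3): P = [3, 4] / [6];  Q = [1, 3] / [2]
  Insert 7 (step 4): P = [3, 4, 7] / [6];  Q = [1, 3, 4] / [2]
  Insert 2 (step 5): P = [2, 4, 7] / [3] / [6];  Q = [1, 3, 4] / [2] / [5]
  Insert 5 (step 6): P = [2, 4, 5] / [3, 7] / [6];  Q = [1, 3, 4] / [2, 6] / [5]
  Insert 1 (step 7): P = [1, 4, 5] / [2, 7] / [3] / [6];  Q = [1, 3, 4] / [2, 6] / [5] / [7]
Final shape: (3, 2, 1, 1).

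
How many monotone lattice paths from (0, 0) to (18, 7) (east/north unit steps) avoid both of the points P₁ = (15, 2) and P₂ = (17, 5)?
Number of paths = 398162

Inclusion–exclusion. Total paths: C(25, 18) = 480700. Through P₁: C(17, 15)·C(8, 3) = 7616. Through P₂: C(22, 17)·C(3, 1) = 79002. Since P₁ is strictly southwest of P₂, a monotone path through both must visit P₁ then P₂; paths through both = C(17, 15)·C(5, 2)·C(3, 1) = 4080. Avoid both = 480700 − 7616 − 79002 + 4080 = 398162.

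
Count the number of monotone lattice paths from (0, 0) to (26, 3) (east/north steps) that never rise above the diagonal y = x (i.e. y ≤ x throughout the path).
Number of paths = 3248

By the reflection principle (André's argument), the number of monotone paths to (26, 3) with n ≤ m that never go above y = x is C(29, 26) − C(29, 27) = 3654 − 406 = 3248.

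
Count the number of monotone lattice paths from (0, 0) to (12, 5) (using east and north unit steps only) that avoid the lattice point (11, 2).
Number of paths = 5876

Total paths from (0, 0) to (12, 5): C(17, 12) = 6188. Paths through (11, 2): (paths (0, 0) → (11, 2)) × (paths (11, 2) → (12, 5)) = C(13, 11) · C(4, 1) = 78 · 4 = 312. Avoidance count = 6188 − 312 = 5876.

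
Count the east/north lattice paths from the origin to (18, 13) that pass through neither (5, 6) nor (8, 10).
Number of paths = 162548667

Inclusion–exclusion. Total paths: C(31, 18) = 206253075. Through P₁: C(11, 5)·C(20, 13) = 35814240. Through P₂: C(18, 8)·C(13, 10) = 12514788. Since P₁ is strictly southwest of P₂, a monotone path through both must visit P₁ then P₂; paths through both = C(11, 5)·C(7, 3)·C(13, 10) = 4624620. Avoid both = 206253075 − 35814240 − 12514788 + 4624620 = 162548667.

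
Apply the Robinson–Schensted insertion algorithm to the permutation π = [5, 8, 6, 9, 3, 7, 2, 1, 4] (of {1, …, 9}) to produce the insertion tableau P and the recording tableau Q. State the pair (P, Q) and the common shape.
P = [1, 4, 7] / [2, 6] / [3, 9] / [5] / [8];  Q = [1, 2, 4] / [3, 6] / [5, 9] / [7] / [8];  common shape = (3, 2, 2, 1, 1)

Row-insert the values π_1, π_2, … into P one at a time, bumping the leftmost entry strictly greater than the inserted value down to the next row. The recording tableau Q records, in position (i, j), the step at which that cell was added to P.
  Insert 5 (step 1): P = [5];  Q = [1]
  Insert 8 (step 2): P = [5, 8];  Q = [1, 2]
  Insert 6 (step 3): P = [5, 6] / [8];  Q = [1, 2] / [3]
  Insert 9 (step 4): P = [5, 6, 9] / [8];  Q = [1, 2, 4] / [3]
  Insert 3 (step 5): P = [3, 6, 9] / [5] / [8];  Q = [1, 2, 4] / [3] / [5]
  Insert 7 (step 6): P = [3, 6, 7] / [5, 9] / [8];  Q = [1, 2, 4] / [3, 6] / [5]
  Insert 2 (step 7): P = [2, 6, 7] / [3, 9] / [5] / [8];  Q = [1, 2, 4] / [3, 6] / [5] / [7]
  Insert 1 (step 8): P = [1, 6, 7] / [2, 9] / [3] / [5] / [8];  Q = [1, 2, 4] / [3, 6] / [5] / [7] / [8]
  Insert 4 (step 9): P = [1, 4, 7] / [2, 6] / [3, 9] / [5] / [8];  Q = [1, 2, 4] / [3, 6] / [5, 9] / [7] / [8]
Final shape: (3, 2, 2, 1, 1).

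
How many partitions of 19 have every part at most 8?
p(19, parts ≤ 8) = 352

Use the recurrence p(n, m) = p(n, m−1) + p(n−m, m): either the largest part is < m (count p(n, m−1)) or the largest part is exactly m (remove one copy of m, count p(n−m, m)). With p(0, ·) = 1 this gives p(19, parts ≤ 8) = 352. (By conjugating Young diagrams, this also counts partitions of 19 into at most 8 parts.)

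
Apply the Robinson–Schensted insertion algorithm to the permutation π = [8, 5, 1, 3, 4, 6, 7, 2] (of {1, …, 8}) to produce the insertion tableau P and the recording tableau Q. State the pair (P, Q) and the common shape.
P = [1, 2, 4, 6, 7] / [3] / [5] / [8];  Q = [1, 4, 5, 6, 7] / [2] / [3] / [8];  common shape = (5, 1, 1, 1)

Row-insert the values π_1, π_2, … into P one at a time, bumping the leftmost entry strictly greater than the inserted value down to the next row. The recording tableau Q records, in position (i, j), the step at which that cell was added to P.
  Insert 8 (step 1): P = [8];  Q = [1]
  Insert 5 (step 2): P = [5] / [8];  Q = [1] / [2]
  Insert 1 (step 3): P = [1] / [5] / [8];  Q = [1] / [2] / [3]
  Insert 3 (step 4): P = [1, 3] / [5] / [8];  Q = [1, 4] / [2] / [3]
  Insert 4 (step 5): P = [1, 3, 4] / [5] / [8];  Q = [1, 4, 5] / [2] / [3]
  Insert 6 (step 6): P = [1, 3, 4, 6] / [5] / [8];  Q = [1, 4, 5, 6] / [2] / [3]
  Insert 7 (step 7): P = [1, 3, 4, 6, 7] / [5] / [8];  Q = [1, 4, 5, 6, 7] / [2] / [3]
  Insert 2 (step 8): P = [1, 2, 4, 6, 7] / [3] / [5] / [8];  Q = [1, 4, 5, 6, 7] / [2] / [3] / [8]
Final shape: (5, 1, 1, 1).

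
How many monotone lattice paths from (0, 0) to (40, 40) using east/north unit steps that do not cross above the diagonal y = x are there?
C_40 = 2622127042276492108820

These NE paths below the diagonal are counted by the Catalan number C_n = (1/(n + 1)) · C(2n, n). For n = 40: C_40 = (1/41) · C(80, 40) = 107507208733336176461620/41 = 2622127042276492108820.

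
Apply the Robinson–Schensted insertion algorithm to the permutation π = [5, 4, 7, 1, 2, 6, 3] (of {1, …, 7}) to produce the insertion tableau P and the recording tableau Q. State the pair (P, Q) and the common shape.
P = [1, 2, 3] / [4, 6] / [5, 7];  Q = [1, 3, 6] / [2, 5] / [4, 7];  common shape = (3, 2, 2)

Row-insert the values π_1, π_2, … into P one at a time, bumping the leftmost entry strictly greater than the inserted value down to the next row. The recording tableau Q records, in position (i, j), the step at which that cell was added to P.
  Insert 5 (step 1): P = [5];  Q = [1]
  Insert 4 (step 2): P = [4] / [5];  Q = [1] / [2]
  Insert 7 (step 3): P = [4, 7] / [5];  Q = [1, 3] / [2]
  Insert 1 (step 4): P = [1, 7] / [4] / [5];  Q = [1, 3] / [2] / [4]
  Insert 2 (step 5): P = [1, 2] / [4, 7] / [5];  Q = [1, 3] / [2, 5] / [4]
  Insert 6 (step 6): P = [1, 2, 6] / [4, 7] / [5];  Q = [1, 3, 6] / [2, 5] / [4]
  Insert 3 (step 7): P = [1, 2, 3] / [4, 6] / [5, 7];  Q = [1, 3, 6] / [2, 5] / [4, 7]
Final shape: (3, 2, 2).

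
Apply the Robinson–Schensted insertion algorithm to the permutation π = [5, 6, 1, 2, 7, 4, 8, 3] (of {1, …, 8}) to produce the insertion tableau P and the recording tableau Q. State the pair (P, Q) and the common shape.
P = [1, 2, 3, 8] / [4, 6, 7] / [5];  Q = [1, 2, 5, 7] / [3, 4, 6] / [8];  common shape = (4, 3, 1)

Row-insert the values π_1, π_2, … into P one at a time, bumping the leftmost entry strictly greater than the inserted value down to the next row. The recording tableau Q records, in position (i, j), the step at which that cell was added to P.
  Insert 5 (step 1): P = [5];  Q = [1]
  Insert 6 (step 2): P = [5, 6];  Q = [1, 2]
  Insert 1 (step 3): P = [1, 6] / [5];  Q = [1, 2] / [3]
  Insert 2 (step 4): P = [1, 2] / [5, 6];  Q = [1, 2] / [3, 4]
  Insert 7 (step 5): P = [1, 2, 7] / [5, 6];  Q = [1, 2, 5] / [3, 4]
  Insert 4 (step 6): P = [1, 2, 4] / [5, 6, 7];  Q = [1, 2, 5] / [3, 4, 6]
  Insert 8 (step 7): P = [1, 2, 4, 8] / [5, 6, 7];  Q = [1, 2, 5, 7] / [3, 4, 6]
  Insert 3 (step 8): P = [1, 2, 3, 8] / [4, 6, 7] / [5];  Q = [1, 2, 5, 7] / [3, 4, 6] / [8]
Final shape: (4, 3, 1).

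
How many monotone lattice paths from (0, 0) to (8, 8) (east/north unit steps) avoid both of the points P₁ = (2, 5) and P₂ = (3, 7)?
Number of paths = 10764

Inclusion–exclusion. Total paths: C(16, 8) = 12870. Through P₁: C(7, 2)·C(9, 6) = 1764. Through P₂: C(10, 3)·C(6, 5) = 720. Since P₁ is strictly southwest of P₂, a monotone path through both must visit P₁ then P₂; paths through both = C(7, 2)·C(3, 1)·C(6, 5) = 378. Avoid both = 12870 − 1764 − 720 + 378 = 10764.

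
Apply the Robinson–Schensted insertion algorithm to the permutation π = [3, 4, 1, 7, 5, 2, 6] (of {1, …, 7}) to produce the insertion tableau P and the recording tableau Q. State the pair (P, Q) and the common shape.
P = [1, 2, 5, 6] / [3, 4] / [7];  Q = [1, 2, 4, 7] / [3, 5] / [6];  common shape = (4, 2, 1)

Row-insert the values π_1, π_2, … into P one at a time, bumping the leftmost entry strictly greater than the inserted value down to the next row. The recording tableau Q records, in position (i, j), the step at which that cell was added to P.
  Insert 3 (step 1): P = [3];  Q = [1]
  Insert 4 (step 2): P = [3, 4];  Q = [1, 2]
  Insert 1 (step 3): P = [1, 4] / [3];  Q = [1, 2] / [3]
  Insert 7 (step 4): P = [1, 4, 7] / [3];  Q = [1, 2, 4] / [3]
  Insert 5 (step 5): P = [1, 4, 5] / [3, 7];  Q = [1, 2, 4] / [3, 5]
  Insert 2 (step 6): P = [1, 2, 5] / [3, 4] / [7];  Q = [1, 2, 4] / [3, 5] / [6]
  Insert 6 (step 7): P = [1, 2, 5, 6] / [3, 4] / [7];  Q = [1, 2, 4, 7] / [3, 5] / [6]
Final shape: (4, 2, 1).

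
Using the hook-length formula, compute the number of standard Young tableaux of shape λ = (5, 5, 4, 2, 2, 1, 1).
# SYT of shape (5, 5, 4, 2, 2, 1, 1) = 128564982

Hook-length formula: f^λ = n! / Π hook(c), product over all cells c of the Young diagram. For λ = (5, 5, 4, 2, 2, 1, 1), n = 20 boxes. Hook lengths by row (left-to-right, top-to-bottom): [11, 8, 5, 4, 2]; [10, 7, 4, 3, 1]; [8, 5, 2, 1]; [5, 2]; [4, 1]; [2]; [1]. Product of hooks = 18923520000. So f^λ = 20! / 18923520000 = 2432902008176640000 / 18923520000 = 128564982.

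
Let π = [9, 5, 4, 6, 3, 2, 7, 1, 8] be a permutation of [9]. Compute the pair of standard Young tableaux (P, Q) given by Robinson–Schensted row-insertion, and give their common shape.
P = [1, 6, 7, 8] / [2] / [3] / [4] / [5] / [9];  Q = [1, 4, 7, 9] / [2] / [3] / [5] / [6] / [8];  common shape = (4, 1, 1, 1, 1, 1)

Row-insert the values π_1, π_2, … into P one at a time, bumping the leftmost entry strictly greater than the inserted value down to the next row. The recording tableau Q records, in position (i, j), the step at which that cell was added to P.
  Insert 9 (step 1): P = [9];  Q = [1]
  Insert 5 (step 2): P = [5] / [9];  Q = [1] / [2]
  Insert 4 (step 3): P = [4] / [5] / [9];  Q = [1] / [2] / [3]
  Insert 6 (step 4): P = [4, 6] / [5] / [9];  Q = [1, 4] / [2] / [3]
  Insert 3 (step 5): P = [3, 6] / [4] / [5] / [9];  Q = [1, 4] / [2] / [3] / [5]
  Insert 2 (step 6): P = [2, 6] / [3] / [4] / [5] / [9];  Q = [1, 4] / [2] / [3] / [5] / [6]
  Insert 7 (step 7): P = [2, 6, 7] / [3] / [4] / [5] / [9];  Q = [1, 4, 7] / [2] / [3] / [5] / [6]
  Insert 1 (step 8): P = [1, 6, 7] / [2] / [3] / [4] / [5] / [9];  Q = [1, 4, 7] / [2] / [3] / [5] / [6] / [8]
  Insert 8 (step 9): P = [1, 6, 7, 8] / [2] / [3] / [4] / [5] / [9];  Q = [1, 4, 7, 9] / [2] / [3] / [5] / [6] / [8]
Final shape: (4, 1, 1, 1, 1, 1).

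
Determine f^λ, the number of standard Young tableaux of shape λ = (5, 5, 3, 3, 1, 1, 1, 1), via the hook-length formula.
# SYT of shape (5, 5, 3, 3, 1, 1, 1, 1) = 75582000

Hook-length formula: f^λ = n! / Π hook(c), product over all cells c of the Young diagram. For λ = (5, 5, 3, 3, 1, 1, 1, 1), n = 20 boxes. Hook lengths by row (left-to-right, top-to-bottom): [12, 7, 6, 3, 2]; [11, 6, 5, 2, 1]; [8, 3, 2]; [7, 2, 1]; [4]; [3]; [2]; [1]. Product of hooks = 32188907520. So f^λ = 20! / 32188907520 = 2432902008176640000 / 32188907520 = 75582000.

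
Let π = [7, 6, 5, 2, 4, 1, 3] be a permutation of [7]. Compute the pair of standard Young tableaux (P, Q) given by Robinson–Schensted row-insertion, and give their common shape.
P = [1, 3] / [2, 4] / [5] / [6] / [7];  Q = [1, 5] / [2, 7] / [3] / [4] / [6];  common shape = (2, 2, 1, 1, 1)

Row-insert the values π_1, π_2, … into P one at a time, bumping the leftmost entry strictly greater than the inserted value down to the next row. The recording tableau Q records, in position (i, j), the step at which that cell was added to P.
  Insert 7 (step 1): P = [7];  Q = [1]
  Insert 6 (step 2): P = [6] / [7];  Q = [1] / [2]
  Insert 5 (step 3): P = [5] / [6] / [7];  Q = [1] / [2] / [3]
  Insert 2 (step 4): P = [2] / [5] / [6] / [7];  Q = [1] / [2] / [3] / [4]
  Insert 4 (step 5): P = [2, 4] / [5] / [6] / [7];  Q = [1, 5] / [2] / [3] / [4]
  Insert 1 (step 6): P = [1, 4] / [2] / [5] / [6] / [7];  Q = [1, 5] / [2] / [3] / [4] / [6]
  Insert 3 (step 7): P = [1, 3] / [2, 4] / [5] / [6] / [7];  Q = [1, 5] / [2, 7] / [3] / [4] / [6]
Final shape: (2, 2, 1, 1, 1).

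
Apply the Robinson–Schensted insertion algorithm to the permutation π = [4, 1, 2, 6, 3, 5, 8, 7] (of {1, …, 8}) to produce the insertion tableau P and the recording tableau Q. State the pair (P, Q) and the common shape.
P = [1, 2, 3, 5, 7] / [4, 6, 8];  Q = [1, 3, 4, 6, 7] / [2, 5, 8];  common shape = (5, 3)

Row-insert the values π_1, π_2, … into P one at a time, bumping the leftmost entry strictly greater than the inserted value down to the next row. The recording tableau Q records, in position (i, j), the step at which that cell was added to P.
  Insert 4 (step 1): P = [4];  Q = [1]
  Insert 1 (step 2): P = [1] / [4];  Q = [1] / [2]
  Insert 2 (step 3): P = [1, 2] / [4];  Q = [1, 3] / [2]
  Insert 6 (step 4): P = [1, 2, 6] / [4];  Q = [1, 3, 4] / [2]
  Insert 3 (step 5): P = [1, 2, 3] / [4, 6];  Q = [1, 3, 4] / [2, 5]
  Insert 5 (step 6): P = [1, 2, 3, 5] / [4, 6];  Q = [1, 3, 4, 6] / [2, 5]
  Insert 8 (step 7): P = [1, 2, 3, 5, 8] / [4, 6];  Q = [1, 3, 4, 6, 7] / [2, 5]
  Insert 7 (step 8): P = [1, 2, 3, 5, 7] / [4, 6, 8];  Q = [1, 3, 4, 6, 7] / [2, 5, 8]
Final shape: (5, 3).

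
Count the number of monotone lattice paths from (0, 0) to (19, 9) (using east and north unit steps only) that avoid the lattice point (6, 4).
Number of paths = 5107620

Total paths from (0, 0) to (19, 9): C(28, 19) = 6906900. Paths through (6, 4): (paths (0, 0) → (6, 4)) × (paths (6, 4) → (19, 9)) = C(10, 6) · C(18, 13) = 210 · 8568 = 1799280. Avoidance count = 6906900 − 1799280 = 5107620.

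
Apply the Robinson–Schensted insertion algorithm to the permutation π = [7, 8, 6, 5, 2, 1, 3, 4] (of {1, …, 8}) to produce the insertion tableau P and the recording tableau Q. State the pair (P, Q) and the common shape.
P = [1, 3, 4] / [2, 8] / [5] / [6] / [7];  Q = [1, 2, 8] / [3, 7] / [4] / [5] / [6];  common shape = (3, 2, 1, 1, 1)

Row-insert the values π_1, π_2, … into P one at a time, bumping the leftmost entry strictly greater than the inserted value down to the next row. The recording tableau Q records, in position (i, j), the step at which that cell was added to P.
  Insert 7 (step 1): P = [7];  Q = [1]
  Insert 8 (step 2): P = [7, 8];  Q = [1, 2]
  Insert 6 (step 3): P = [6, 8] / [7];  Q = [1, 2] / [3]
  Insert 5 (step 4): P = [5, 8] / [6] / [7];  Q = [1, 2] / [3] / [4]
  Insert 2 (step 5): P = [2, 8] / [5] / [6] / [7];  Q = [1, 2] / [3] / [4] / [5]
  Insert 1 (step 6): P = [1, 8] / [2] / [5] / [6] / [7];  Q = [1, 2] / [3] / [4] / [5] / [6]
  Insert 3 (step 7): P = [1, 3] / [2, 8] / [5] / [6] / [7];  Q = [1, 2] / [3, 7] / [4] / [5] / [6]
  Insert 4 (step 8): P = [1, 3, 4] / [2, 8] / [5] / [6] / [7];  Q = [1, 2, 8] / [3, 7] / [4] / [5] / [6]
Final shape: (3, 2, 1, 1, 1).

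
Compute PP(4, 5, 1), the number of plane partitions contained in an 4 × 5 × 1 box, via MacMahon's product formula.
PP(4, 5, 1) = 126

Evaluate the triple product over i = 1..4, j = 1..5, k = 1..1. The factors are (2/1) · (3/2) · (4/3) · (5/4) · (6/5) · (3/2) · (4/3) · (5/4) · … (20 factors total). The numerators and denominators telescope so the product is an integer; carrying out the multiplication exactly gives PP(4, 5, 1) = 126.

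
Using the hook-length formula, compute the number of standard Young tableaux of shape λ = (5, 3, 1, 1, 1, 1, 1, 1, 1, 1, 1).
# SYT of shape (5, 3, 1, 1, 1, 1, 1, 1, 1, 1, 1) = 68068

Hook-length formula: f^λ = n! / Π hook(c), product over all cells c of the Young diagram. For λ = (5, 3, 1, 1, 1, 1, 1, 1, 1, 1, 1), n = 17 boxes. Hook lengths by row (left-to-right, top-to-bottom): [15, 5, 4, 2, 1]; [12, 2, 1]; [9]; [8]; [7]; [6]; [5]; [4]; [3]; [2]; [1]. Product of hooks = 5225472000. So f^λ = 17! / 5225472000 = 355687428096000 / 5225472000 = 68068.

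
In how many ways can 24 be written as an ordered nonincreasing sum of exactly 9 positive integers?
p(24, 9 parts) = 157

Partitions of n into exactly k parts are in bijection with partitions of n − k into at most k parts (subtract 1 from each part). So p(24, exactly 9) = p(15, parts ≤ 9). Computing via the recurrence p(m, j) = p(m, j−1) + p(m−j, j) gives 157.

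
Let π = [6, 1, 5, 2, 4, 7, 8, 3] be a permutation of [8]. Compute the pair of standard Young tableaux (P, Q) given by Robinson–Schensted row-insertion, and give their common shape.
P = [1, 2, 3, 7, 8] / [4] / [5] / [6];  Q = [1, 3, 5, 6, 7] / [2] / [4] / [8];  common shape = (5, 1, 1, 1)

Row-insert the values π_1, π_2, … into P one at a time, bumping the leftmost entry strictly greater than the inserted value down to the next row. The recording tableau Q records, in position (i, j), the step at which that cell was added to P.
  Insert 6 (step 1): P = [6];  Q = [1]
  Insert 1 (step 2): P = [1] / [6];  Q = [1] / [2]
  Insert 5 (step 3): P = [1, 5] / [6];  Q = [1, 3] / [2]
  Insert 2 (step 4): P = [1, 2] / [5] / [6];  Q = [1, 3] / [2] / [4]
  Insert 4 (step 5): P = [1, 2, 4] / [5] / [6];  Q = [1, 3, 5] / [2] / [4]
  Insert 7 (step 6): P = [1, 2, 4, 7] / [5] / [6];  Q = [1, 3, 5, 6] / [2] / [4]
  Insert 8 (step 7): P = [1, 2, 4, 7, 8] / [5] / [6];  Q = [1, 3, 5, 6, 7] / [2] / [4]
  Insert 3 (step 8): P = [1, 2, 3, 7, 8] / [4] / [5] / [6];  Q = [1, 3, 5, 6, 7] / [2] / [4] / [8]
Final shape: (5, 1, 1, 1).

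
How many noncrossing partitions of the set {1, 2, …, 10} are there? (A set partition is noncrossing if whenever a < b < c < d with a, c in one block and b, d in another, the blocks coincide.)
C_10 = 16796

These noncrossing partitions are counted by the Catalan number C_n = (1/(n + 1)) · C(2n, n). For n = 10: C_10 = (1/11) · C(20, 10) = 184756/11 = 16796.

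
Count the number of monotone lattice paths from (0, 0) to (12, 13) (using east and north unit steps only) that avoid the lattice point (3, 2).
Number of paths = 3520700

Total paths from (0, 0) to (12, 13): C(25, 12) = 5200300. Paths through (3, 2): (paths (0, 0) → (3, 2)) × (paths (3, 2) → (12, 13)) = C(5, 3) · C(20, 9) = 10 · 167960 = 1679600. Avoidance count = 5200300 − 1679600 = 3520700.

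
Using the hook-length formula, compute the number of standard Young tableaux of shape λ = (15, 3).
# SYT of shape (15, 3) = 663

Hook-length formula: f^λ = n! / Π hook(c), product over all cells c of the Young diagram. For λ = (15, 3), n = 18 boxes. Hook lengths by row (left-to-right, top-to-bottom): [16, 15, 14, 12, 11, 10, 9, 8, 7, 6, 5, 4, 3, 2, 1]; [3, 2, 1]. Product of hooks = 9656672256000. So f^λ = 18! / 9656672256000 = 6402373705728000 / 9656672256000 = 663.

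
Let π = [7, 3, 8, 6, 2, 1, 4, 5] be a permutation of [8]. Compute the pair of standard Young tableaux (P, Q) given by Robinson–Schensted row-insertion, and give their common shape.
P = [1, 4, 5] / [2, 6] / [3, 8] / [7];  Q = [1, 3, 8] / [2, 4] / [5, 7] / [6];  common shape = (3, 2, 2, 1)

Row-insert the values π_1, π_2, … into P one at a time, bumping the leftmost entry strictly greater than the inserted value down to the next row. The recording tableau Q records, in position (i, j), the step at which that cell was added to P.
  Insert 7 (step 1): P = [7];  Q = [1]
  Insert 3 (step 2): P = [3] / [7];  Q = [1] / [2]
  Insert 8 (step 3): P = [3, 8] / [7];  Q = [1, 3] / [2]
  Insert 6 (step 4): P = [3, 6] / [7, 8];  Q = [1, 3] / [2, 4]
  Insert 2 (step 5): P = [2, 6] / [3, 8] / [7];  Q = [1, 3] / [2, 4] / [5]
  Insert 1 (step 6): P = [1, 6] / [2, 8] / [3] / [7];  Q = [1, 3] / [2, 4] / [5] / [6]
  Insert 4 (step 7): P = [1, 4] / [2, 6] / [3, 8] / [7];  Q = [1, 3] / [2, 4] / [5, 7] / [6]
  Insert 5 (step 8): P = [1, 4, 5] / [2, 6] / [3, 8] / [7];  Q = [1, 3, 8] / [2, 4] / [5, 7] / [6]
Final shape: (3, 2, 2, 1).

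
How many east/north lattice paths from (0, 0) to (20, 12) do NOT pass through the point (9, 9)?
Number of paths = 208095160

Total paths from (0, 0) to (20, 12): C(32, 20) = 225792840. Paths through (9, 9): (paths (0, 0) → (9, 9)) × (paths (9, 9) → (20, 12)) = C(18, 9) · C(14, 11) = 48620 · 364 = 17697680. Avoidance count = 225792840 − 17697680 = 208095160.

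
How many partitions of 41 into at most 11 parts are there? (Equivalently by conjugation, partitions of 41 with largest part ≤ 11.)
p(41, parts ≤ 11) = 23501

Use the recurrence p(n, m) = p(n, m−1) + p(n−m, m): either the largest part is < m (count p(n, m−1)) or the largest part is exactly m (remove one copy of m, count p(n−m, m)). With p(0, ·) = 1 this gives p(41, parts ≤ 11) = 23501. (By conjugating Young diagrams, this also counts partitions of 41 into at most 11 parts.)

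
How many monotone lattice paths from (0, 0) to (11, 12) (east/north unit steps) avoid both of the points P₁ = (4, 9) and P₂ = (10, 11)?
Number of paths = 600886

Inclusion–exclusion. Total paths: C(23, 11) = 1352078. Through P₁: C(13, 4)·C(10, 7) = 85800. Through P₂: C(21, 10)·C(2, 1) = 705432. Since P₁ is strictly southwest of P₂, a monotone path through both must visit P₁ then P₂; paths through both = C(13, 4)·C(8, 6)·C(2, 1) = 40040. Avoid both = 1352078 − 85800 − 705432 + 40040 = 600886.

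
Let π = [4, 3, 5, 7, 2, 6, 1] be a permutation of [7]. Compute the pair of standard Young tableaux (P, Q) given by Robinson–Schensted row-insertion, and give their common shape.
P = [1, 5, 6] / [2, 7] / [3] / [4];  Q = [1, 3, 4] / [2, 6] / [5] / [7];  common shape = (3, 2, 1, 1)

Row-insert the values π_1, π_2, … into P one at a time, bumping the leftmost entry strictly greater than the inserted value down to the next row. The recording tableau Q records, in position (i, j), the step at which that cell was added to P.
  Insert 4 (step 1): P = [4];  Q = [1]
  Insert 3 (step 2): P = [3] / [4];  Q = [1] / [2]
  Insert 5 (step 3): P = [3, 5] / [4];  Q = [1, 3] / [2]
  Insert 7 (step 4): P = [3, 5, 7] / [4];  Q = [1, 3, 4] / [2]
  Insert 2 (step 5): P = [2, 5, 7] / [3] / [4];  Q = [1, 3, 4] / [2] / [5]
  Insert 6 (step 6): P = [2, 5, 6] / [3, 7] / [4];  Q = [1, 3, 4] / [2, 6] / [5]
  Insert 1 (step 7): P = [1, 5, 6] / [2, 7] / [3] / [4];  Q = [1, 3, 4] / [2, 6] / [5] / [7]
Final shape: (3, 2, 1, 1).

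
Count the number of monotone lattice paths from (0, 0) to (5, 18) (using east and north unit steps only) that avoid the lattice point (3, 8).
Number of paths = 22759

Total paths from (0, 0) to (5, 18): C(23, 5) = 33649. Paths through (3, 8): (paths (0, 0) → (3, 8)) × (paths (3, 8) → (5, 18)) = C(11, 3) · C(12, 2) = 165 · 66 = 10890. Avoidance count = 33649 − 10890 = 22759.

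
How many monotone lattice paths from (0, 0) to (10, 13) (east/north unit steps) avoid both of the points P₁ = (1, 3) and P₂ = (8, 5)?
Number of paths = 723119

Inclusion–exclusion. Total paths: C(23, 10) = 1144066. Through P₁: C(4, 1)·C(19, 9) = 369512. Through P₂: C(13, 8)·C(10, 2) = 57915. Since P₁ is strictly southwest of P₂, a monotone path through both must visit P₁ then P₂; paths through both = C(4, 1)·C(9, 7)·C(10, 2) = 6480. Avoid both = 1144066 − 369512 − 57915 + 6480 = 723119.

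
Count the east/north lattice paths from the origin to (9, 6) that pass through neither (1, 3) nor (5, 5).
Number of paths = 3385

Inclusion–exclusion. Total paths: C(15, 9) = 5005. Through P₁: C(4, 1)·C(11, 8) = 660. Through P₂: C(10, 5)·C(5, 4) = 1260. Since P₁ is strictly southwest of P₂, a monotone path through both must visit P₁ then P₂; paths through both = C(4, 1)·C(6, 4)·C(5, 4) = 300. Avoid both = 5005 − 660 − 1260 + 300 = 3385.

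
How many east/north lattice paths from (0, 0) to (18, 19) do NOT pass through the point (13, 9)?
Number of paths = 16178879640

Total paths from (0, 0) to (18, 19): C(37, 18) = 17672631900. Paths through (13, 9): (paths (0, 0) → (13, 9)) × (paths (13, 9) → (18, 19)) = C(22, 13) · C(15, 5) = 497420 · 3003 = 1493752260. Avoidance count = 17672631900 − 1493752260 = 16178879640.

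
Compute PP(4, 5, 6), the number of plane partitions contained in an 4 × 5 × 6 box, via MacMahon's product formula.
PP(4, 5, 6) = 133613766

Evaluate the triple product over i = 1..4, j = 1..5, k = 1..6. The factors are (2/1) · (3/2) · (4/3) · (5/4) · (6/5) · (7/6) · (3/2) · (4/3) · … (120 factors total). The numerators and denominators telescope so the product is an integer; carrying out the multiplication exactly gives PP(4, 5, 6) = 133613766.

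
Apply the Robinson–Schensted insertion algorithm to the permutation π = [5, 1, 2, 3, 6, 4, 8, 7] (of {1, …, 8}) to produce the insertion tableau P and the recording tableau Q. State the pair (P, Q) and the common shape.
P = [1, 2, 3, 4, 7] / [5, 6, 8];  Q = [1, 3, 4, 5, 7] / [2, 6, 8];  common shape = (5, 3)

Row-insert the values π_1, π_2, … into P one at a time, bumping the leftmost entry strictly greater than the inserted value down to the next row. The recording tableau Q records, in position (i, j), the step at which that cell was added to P.
  Insert 5 (step 1): P = [5];  Q = [1]
  Insert 1 (step 2): P = [1] / [5];  Q = [1] / [2]
  Insert 2 (step 3): P = [1, 2] / [5];  Q = [1, 3] / [2]
  Insert 3 (step 4): P = [1, 2, 3] / [5];  Q = [1, 3, 4] / [2]
  Insert 6 (step 5): P = [1, 2, 3, 6] / [5];  Q = [1, 3, 4, 5] / [2]
  Insert 4 (step 6): P = [1, 2, 3, 4] / [5, 6];  Q = [1, 3, 4, 5] / [2, 6]
  Insert 8 (step 7): P = [1, 2, 3, 4, 8] / [5, 6];  Q = [1, 3, 4, 5, 7] / [2, 6]
  Insert 7 (step 8): P = [1, 2, 3, 4, 7] / [5, 6, 8];  Q = [1, 3, 4, 5, 7] / [2, 6, 8]
Final shape: (5, 3).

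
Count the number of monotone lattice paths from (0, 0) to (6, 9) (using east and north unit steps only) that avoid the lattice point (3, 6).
Number of paths = 3325

Total paths from (0, 0) to (6, 9): C(15, 6) = 5005. Paths through (3, 6): (paths (0, 0) → (3, 6)) × (paths (3, 6) → (6, 9)) = C(9, 3) · C(6, 3) = 84 · 20 = 1680. Avoidance count = 5005 − 1680 = 3325.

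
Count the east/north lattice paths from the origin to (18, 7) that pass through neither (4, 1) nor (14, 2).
Number of paths = 278710

Inclusion–exclusion. Total paths: C(25, 18) = 480700. Through P₁: C(5, 4)·C(20, 14) = 193800. Through P₂: C(16, 14)·C(9, 4) = 15120. Since P₁ is strictly southwest of P₂, a monotone path through both must visit P₁ then P₂; paths through both = C(5, 4)·C(11, 10)·C(9, 4) = 6930. Avoid both = 480700 − 193800 − 15120 + 6930 = 278710.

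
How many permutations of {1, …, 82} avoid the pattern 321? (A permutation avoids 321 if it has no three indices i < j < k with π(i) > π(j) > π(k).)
C_82 = 17526585015616776834735140517915655636396234280

These 321-avoiding permutations are counted by the Catalan number C_n = (1/(n + 1)) · C(2n, n). For n = 82: C_82 = (1/83) · C(164, 82) = 1454706556296192477283016662986999417820887445240/83 = 17526585015616776834735140517915655636396234280.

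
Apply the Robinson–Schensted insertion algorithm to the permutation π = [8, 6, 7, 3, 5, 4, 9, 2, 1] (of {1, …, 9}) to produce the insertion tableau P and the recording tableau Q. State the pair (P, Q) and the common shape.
P = [1, 4, 9] / [2, 7] / [3] / [5] / [6] / [8];  Q = [1, 3, 7] / [2, 5] / [4] / [6] / [8] / [9];  common shape = (3, 2, 1, 1, 1, 1)

Row-insert the values π_1, π_2, … into P one at a time, bumping the leftmost entry strictly greater than the inserted value down to the next row. The recording tableau Q records, in position (i, j), the step at which that cell was added to P.
  Insert 8 (step 1): P = [8];  Q = [1]
  Insert 6 (step 2): P = [6] / [8];  Q = [1] / [2]
  Insert 7 (step 3): P = [6, 7] / [8];  Q = [1, 3] / [2]
  Insert 3 (step 4): P = [3, 7] / [6] / [8];  Q = [1, 3] / [2] / [4]
  Insert 5 (step 5): P = [3, 5] / [6, 7] / [8];  Q = [1, 3] / [2, 5] / [4]
  Insert 4 (step 6): P = [3, 4] / [5, 7] / [6] / [8];  Q = [1, 3] / [2, 5] / [4] / [6]
  Insert 9 (step 7): P = [3, 4, 9] / [5, 7] / [6] / [8];  Q = [1, 3, 7] / [2, 5] / [4] / [6]
  Insert 2 (step 8): P = [2, 4, 9] / [3, 7] / [5] / [6] / [8];  Q = [1, 3, 7] / [2, 5] / [4] / [6] / [8]
  Insert 1 (step 9): P = [1, 4, 9] / [2, 7] / [3] / [5] / [6] / [8];  Q = [1, 3, 7] / [2, 5] / [4] / [6] / [8] / [9]
Final shape: (3, 2, 1, 1, 1, 1).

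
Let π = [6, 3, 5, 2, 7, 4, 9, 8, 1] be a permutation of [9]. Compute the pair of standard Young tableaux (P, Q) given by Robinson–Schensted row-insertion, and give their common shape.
P = [1, 4, 7, 8] / [2, 5, 9] / [3] / [6];  Q = [1, 3, 5, 7] / [2, 6, 8] / [4] / [9];  common shape = (4, 3, 1, 1)

Row-insert the values π_1, π_2, … into P one at a time, bumping the leftmost entry strictly greater than the inserted value down to the next row. The recording tableau Q records, in position (i, j), the step at which that cell was added to P.
  Insert 6 (step 1): P = [6];  Q = [1]
  Insert 3 (step 2): P = [3] / [6];  Q = [1] / [2]
  Insert 5 (step 3): P = [3, 5] / [6];  Q = [1, 3] / [2]
  Insert 2 (step 4): P = [2, 5] / [3] / [6];  Q = [1, 3] / [2] / [4]
  Insert 7 (step 5): P = [2, 5, 7] / [3] / [6];  Q = [1, 3, 5] / [2] / [4]
  Insert 4 (step 6): P = [2, 4, 7] / [3, 5] / [6];  Q = [1, 3, 5] / [2, 6] / [4]
  Insert 9 (step 7): P = [2, 4, 7, 9] / [3, 5] / [6];  Q = [1, 3, 5, 7] / [2, 6] / [4]
  Insert 8 (step 8): P = [2, 4, 7, 8] / [3, 5, 9] / [6];  Q = [1, 3, 5, 7] / [2, 6, 8] / [4]
  Insert 1 (step 9): P = [1, 4, 7, 8] / [2, 5, 9] / [3] / [6];  Q = [1, 3, 5, 7] / [2, 6, 8] / [4] / [9]
Final shape: (4, 3, 1, 1).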